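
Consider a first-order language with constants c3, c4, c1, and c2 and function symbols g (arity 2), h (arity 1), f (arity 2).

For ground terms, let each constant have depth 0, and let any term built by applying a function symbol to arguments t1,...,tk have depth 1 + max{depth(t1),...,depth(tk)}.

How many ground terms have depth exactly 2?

Write N_k for the number of ground terms of depth ≤ k. A term of depth ≤ k is either a constant or a function symbol applied to arguments of depth ≤ k−1, so N_k = 4 + N_{k-1}^2 + N_{k-1} + N_{k-1}^2.
N_0 = 4
N_1 = 4 + 4^2 + 4 + 4^2 = 40
N_2 = 4 + 40^2 + 40 + 40^2 = 3244
Terms of depth exactly 2: N_2 − N_1 = 3244 − 40 = 3204.

3204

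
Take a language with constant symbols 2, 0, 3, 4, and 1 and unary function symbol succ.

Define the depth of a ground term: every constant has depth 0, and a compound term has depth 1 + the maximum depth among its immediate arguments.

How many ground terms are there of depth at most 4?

Let N_k = |{terms of depth ≤ k}|. Then N_0 = 5 and N_k = 5 + N_{k-1} for k ≥ 1 (one summand per function symbol, arity giving the exponent).
N_0 = 5
N_1 = 5 + 5 = 10
N_2 = 5 + 10 = 15
N_3 = 5 + 15 = 20
N_4 = 5 + 20 = 25

25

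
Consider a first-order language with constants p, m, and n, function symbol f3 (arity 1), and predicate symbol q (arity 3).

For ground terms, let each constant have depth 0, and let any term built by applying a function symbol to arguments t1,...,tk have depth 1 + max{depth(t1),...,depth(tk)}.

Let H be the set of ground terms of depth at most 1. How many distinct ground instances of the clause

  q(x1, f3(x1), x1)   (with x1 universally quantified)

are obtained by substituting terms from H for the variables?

Ground terms of depth ≤ 1:
  Let N_k count ground terms of depth at most k. Each non-constant term of depth ≤ k is some function symbol applied to depth-≤(k−1) arguments, giving N_k = 3 + N_{k-1}.
  N_0 = 3
  N_1 = 3 + 3 = 6
So there are 6 ground terms available for substitution.
The clause has 1 distinct variable (x1), which appears in the body. In the free term algebra distinct substitutions yield syntactically distinct ground instances.
Number of ground instances = 6.

6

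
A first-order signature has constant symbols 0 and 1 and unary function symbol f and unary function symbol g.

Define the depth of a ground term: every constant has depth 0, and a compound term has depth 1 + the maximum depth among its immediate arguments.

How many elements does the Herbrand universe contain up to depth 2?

Let N_k count ground terms of depth at most k. Each non-constant term of depth ≤ k is some function symbol applied to depth-≤(k−1) arguments, giving N_k = 2 + N_{k-1} + N_{k-1}.
N_0 = 2
N_1 = 2 + 2 + 2 = 6
N_2 = 2 + 6 + 6 = 14

14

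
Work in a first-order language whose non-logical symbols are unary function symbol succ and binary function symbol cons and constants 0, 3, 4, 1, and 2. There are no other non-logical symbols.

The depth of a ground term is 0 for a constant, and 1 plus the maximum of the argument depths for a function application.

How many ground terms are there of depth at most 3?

1601495

Count level by level. With function symbols succ/1, cons/2, the terms of depth ≤ k are the 5 constants together with each function applied to depth-≤(k−1) tuples, so N_k = 5 + N_{k-1} + N_{k-1}^2.
N_0 = 5
N_1 = 5 + 5 + 5^2 = 35
N_2 = 5 + 35 + 35^2 = 1265
N_3 = 5 + 1265 + 1265^2 = 1601495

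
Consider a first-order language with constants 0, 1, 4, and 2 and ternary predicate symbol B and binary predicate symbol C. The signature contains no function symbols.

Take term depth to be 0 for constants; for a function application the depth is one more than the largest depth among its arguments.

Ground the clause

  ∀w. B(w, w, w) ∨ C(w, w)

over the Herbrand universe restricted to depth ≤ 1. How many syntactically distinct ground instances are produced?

Ground terms of depth ≤ 1:
  With no function symbols every ground term is a constant, so there are exactly 4 ground terms at every depth bound.
  N_0 = 4
  N_1 = 4
  Explicitly: 0, 1, 4, 2.
So there are 4 ground terms available for substitution.
There is 1 variable to instantiate (w),  occurring in at least one literal, so different choices give different ground instances.
Number of ground instances = 4.

4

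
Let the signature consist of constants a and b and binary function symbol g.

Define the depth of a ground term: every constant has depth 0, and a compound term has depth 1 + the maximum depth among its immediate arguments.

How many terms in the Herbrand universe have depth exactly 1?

4

Write N_k for the number of ground terms of depth ≤ k. A term of depth ≤ k is either a constant or a function symbol applied to arguments of depth ≤ k−1, so N_k = 2 + N_{k-1}^2.
N_0 = 2
N_1 = 2 + 2^2 = 6
Terms of depth exactly 1: N_1 − N_0 = 6 − 2 = 4.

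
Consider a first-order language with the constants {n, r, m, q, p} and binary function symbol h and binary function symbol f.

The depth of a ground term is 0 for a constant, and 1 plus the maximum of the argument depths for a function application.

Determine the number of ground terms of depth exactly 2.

Count level by level. With function symbols h/2, f/2, the terms of depth ≤ k are the 5 constants together with each function applied to depth-≤(k−1) tuples, so N_k = 5 + N_{k-1}^2 + N_{k-1}^2.
N_0 = 5
N_1 = 5 + 5^2 + 5^2 = 55
N_2 = 5 + 55^2 + 55^2 = 6055
Terms of depth exactly 2: N_2 − N_1 = 6055 − 55 = 6000.

6000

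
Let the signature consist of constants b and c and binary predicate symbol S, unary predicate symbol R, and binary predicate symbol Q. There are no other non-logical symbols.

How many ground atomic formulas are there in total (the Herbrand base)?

10

With no function symbols, the Herbrand universe is just the 2 constants.
Ground atoms per predicate: S: 2^2 = 4, R: 2, Q: 2^2 = 4.
Herbrand base size = 4 + 2 + 4 = 10.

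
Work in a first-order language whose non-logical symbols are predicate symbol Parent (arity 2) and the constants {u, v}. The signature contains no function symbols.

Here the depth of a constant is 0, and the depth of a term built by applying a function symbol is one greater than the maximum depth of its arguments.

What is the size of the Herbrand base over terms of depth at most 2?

4

First count ground terms of depth ≤ 2.
With no function symbols every ground term is a constant, so there are exactly 2 ground terms at every depth bound.
N_0 = 2
N_1 = 2
N_2 = 2
So |H| = 2.
Ground atoms are formed by filling each argument slot of a predicate with a term from H, so an r-ary predicate gives |H|^r atoms:
  Parent: 2^2 = 4
Total ground atoms: 4.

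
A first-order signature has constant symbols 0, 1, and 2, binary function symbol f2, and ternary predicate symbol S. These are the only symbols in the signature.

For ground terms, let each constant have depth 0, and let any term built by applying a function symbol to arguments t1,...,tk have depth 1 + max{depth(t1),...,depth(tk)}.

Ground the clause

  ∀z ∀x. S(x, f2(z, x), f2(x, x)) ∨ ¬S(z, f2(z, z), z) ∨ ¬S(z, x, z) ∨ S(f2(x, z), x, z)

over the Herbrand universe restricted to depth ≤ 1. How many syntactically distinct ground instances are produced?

144

Ground terms of depth ≤ 1:
  Count level by level. With function symbols f2/2, the terms of depth ≤ k are the 3 constants together with each function applied to depth-≤(k−1) tuples, so N_k = 3 + N_{k-1}^2.
  N_0 = 3
  N_1 = 3 + 3^2 = 12
  Explicitly: 0, 1, 2, f2(0, 0), f2(0, 1), f2(0, 2), f2(1, 0), f2(1, 1), f2(1, 2), f2(2, 0), f2(2, 1), f2(2, 2).
So there are 12 ground terms available for substitution.
There are 2 variables to instantiate (z, x), each occurring in at least one literal, so different choices give different ground instances.
Number of ground instances = 12^2 = 144.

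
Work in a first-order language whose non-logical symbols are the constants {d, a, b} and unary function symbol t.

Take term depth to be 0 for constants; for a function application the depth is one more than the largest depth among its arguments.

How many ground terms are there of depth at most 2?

9

If N_k denotes the number of depth-≤k ground terms, the 3 constants give N_0 = 3, and each function symbol of arity r contributes N_{k-1}^r new terms at level k: N_k = 3 + N_{k-1}.
N_0 = 3
N_1 = 3 + 3 = 6
N_2 = 3 + 6 = 9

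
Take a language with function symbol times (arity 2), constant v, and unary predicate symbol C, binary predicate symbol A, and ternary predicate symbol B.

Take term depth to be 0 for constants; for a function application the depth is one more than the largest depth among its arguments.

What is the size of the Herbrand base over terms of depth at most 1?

First count ground terms of depth ≤ 1.
If N_k denotes the number of depth-≤k ground terms, the 1 constant gives N_0 = 1, and each function symbol of arity r contributes N_{k-1}^r new terms at level k: N_k = 1 + N_{k-1}^2.
N_0 = 1
N_1 = 1 + 1^2 = 2
Explicitly: v, times(v, v).
So |H| = 2.
A ground atom is a predicate applied to a tuple of terms from H, so the count is the sum over predicates of |H|^arity:
  C: 2;  A: 2^2 = 4;  B: 2^3 = 8
Total ground atoms: 2 + 4 + 8 = 14.

14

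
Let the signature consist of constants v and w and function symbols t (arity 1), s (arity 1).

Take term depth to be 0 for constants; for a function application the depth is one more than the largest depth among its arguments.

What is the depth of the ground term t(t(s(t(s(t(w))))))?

depth(t(w)) = 1 + depth(w) = 1 + 0 = 1
depth(s(t(w))) = 1 + depth(t(w)) = 1 + 1 = 2
depth(t(s(t(w)))) = 1 + depth(s(t(w))) = 1 + 2 = 3
depth(s(t(s(t(w))))) = 1 + depth(t(s(t(w)))) = 1 + 3 = 4
depth(t(s(t(s(t(w)))))) = 1 + depth(s(t(s(t(w))))) = 1 + 4 = 5
depth(t(t(s(t(s(t(w))))))) = 1 + depth(t(s(t(s(t(w)))))) = 1 + 5 = 6

6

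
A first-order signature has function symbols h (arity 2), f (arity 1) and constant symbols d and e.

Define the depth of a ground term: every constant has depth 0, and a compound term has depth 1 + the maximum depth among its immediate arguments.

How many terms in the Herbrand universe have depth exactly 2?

66

Let N_k = |{terms of depth ≤ k}|. Then N_0 = 2 and N_k = 2 + N_{k-1}^2 + N_{k-1} for k ≥ 1 (one summand per function symbol, arity giving the exponent).
N_0 = 2
N_1 = 2 + 2^2 + 2 = 8
N_2 = 2 + 8^2 + 8 = 74
Terms of depth exactly 2: N_2 − N_1 = 74 − 8 = 66.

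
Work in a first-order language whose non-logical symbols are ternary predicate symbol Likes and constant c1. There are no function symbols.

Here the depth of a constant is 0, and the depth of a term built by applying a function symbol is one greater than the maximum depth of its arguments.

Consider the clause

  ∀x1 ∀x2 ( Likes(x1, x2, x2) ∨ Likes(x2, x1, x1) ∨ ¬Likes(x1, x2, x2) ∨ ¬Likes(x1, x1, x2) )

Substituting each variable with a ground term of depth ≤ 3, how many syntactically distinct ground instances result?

1

Ground terms of depth ≤ 3:
  With no function symbols every ground term is a constant, so there is exactly 1 ground term at every depth bound.
  N_0 = 1
  N_1 = 1
  N_2 = 1
  N_3 = 1
So there is exactly 1 ground term available for substitution.
The body mentions every one of the 2 quantified variables; since ground terms form a free algebra, no two substitutions collapse to the same formula.
Number of ground instances = 1^2 = 1.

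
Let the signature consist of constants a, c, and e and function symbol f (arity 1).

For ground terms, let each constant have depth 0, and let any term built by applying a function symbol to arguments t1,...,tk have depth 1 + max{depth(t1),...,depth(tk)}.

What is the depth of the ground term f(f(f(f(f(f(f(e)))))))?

7

depth(f(e)) = 1 + depth(e) = 1 + 0 = 1
depth(f(f(e))) = 1 + depth(f(e)) = 1 + 1 = 2
depth(f(f(f(e)))) = 1 + depth(f(f(e))) = 1 + 2 = 3
depth(f(f(f(f(e))))) = 1 + depth(f(f(f(e)))) = 1 + 3 = 4
depth(f(f(f(f(f(e)))))) = 1 + depth(f(f(f(f(e))))) = 1 + 4 = 5
depth(f(f(f(f(f(f(e))))))) = 1 + depth(f(f(f(f(f(e)))))) = 1 + 5 = 6
depth(f(f(f(f(f(f(f(e)))))))) = 1 + depth(f(f(f(f(f(f(e))))))) = 1 + 6 = 7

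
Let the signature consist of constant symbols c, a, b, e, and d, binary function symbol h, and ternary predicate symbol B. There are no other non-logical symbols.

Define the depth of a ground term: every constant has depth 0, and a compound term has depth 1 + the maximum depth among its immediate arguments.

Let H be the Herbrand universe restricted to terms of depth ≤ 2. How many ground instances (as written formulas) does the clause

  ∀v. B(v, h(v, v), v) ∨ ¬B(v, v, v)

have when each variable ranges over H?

Ground terms of depth ≤ 2:
  Let N_k count ground terms of depth at most k. Each non-constant term of depth ≤ k is some function symbol applied to depth-≤(k−1) arguments, giving N_k = 5 + N_{k-1}^2.
  N_0 = 5
  N_1 = 5 + 5^2 = 30
  N_2 = 5 + 30^2 = 905
So there are 905 ground terms available for substitution.
There is 1 variable to instantiate (v),  occurring in at least one literal, so different choices give different ground instances.
Number of ground instances = 905.

905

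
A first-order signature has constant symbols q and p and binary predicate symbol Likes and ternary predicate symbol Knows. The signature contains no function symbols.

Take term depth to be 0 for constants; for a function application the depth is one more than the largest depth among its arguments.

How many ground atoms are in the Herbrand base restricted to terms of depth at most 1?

First count ground terms of depth ≤ 1.
With no function symbols every ground term is a constant, so there are exactly 2 ground terms at every depth bound.
N_0 = 2
N_1 = 2
Explicitly: q, p.
So |H| = 2.
Each predicate of arity r yields |H|^r ground atoms (one per choice of an r-tuple from H):
  Likes: 2^2 = 4;  Knows: 2^3 = 8
Total ground atoms: 4 + 8 = 12.

12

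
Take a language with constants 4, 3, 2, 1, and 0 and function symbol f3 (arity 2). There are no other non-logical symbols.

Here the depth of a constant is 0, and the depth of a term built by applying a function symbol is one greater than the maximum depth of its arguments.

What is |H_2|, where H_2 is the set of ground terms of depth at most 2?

905

Let N_k = |{terms of depth ≤ k}|. Then N_0 = 5 and N_k = 5 + N_{k-1}^2 for k ≥ 1 (one summand per function symbol, arity giving the exponent).
N_0 = 5
N_1 = 5 + 5^2 = 30
N_2 = 5 + 30^2 = 905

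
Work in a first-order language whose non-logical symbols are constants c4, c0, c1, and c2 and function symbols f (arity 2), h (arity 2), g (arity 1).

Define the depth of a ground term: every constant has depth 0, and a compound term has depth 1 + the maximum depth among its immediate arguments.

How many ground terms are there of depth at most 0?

Let N_k = |{terms of depth ≤ k}|. Then N_0 = 4 and N_k = 4 + N_{k-1}^2 + N_{k-1}^2 + N_{k-1} for k ≥ 1 (one summand per function symbol, arity giving the exponent).
N_0 = 4
Explicitly: c4, c0, c1, c2.

4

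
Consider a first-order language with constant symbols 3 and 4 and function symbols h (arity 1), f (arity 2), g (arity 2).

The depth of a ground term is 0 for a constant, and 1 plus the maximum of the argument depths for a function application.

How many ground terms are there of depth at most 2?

302

Count level by level. With function symbols h/1, f/2, g/2, the terms of depth ≤ k are the 2 constants together with each function applied to depth-≤(k−1) tuples, so N_k = 2 + N_{k-1} + N_{k-1}^2 + N_{k-1}^2.
N_0 = 2
N_1 = 2 + 2 + 2^2 + 2^2 = 12
N_2 = 2 + 12 + 12^2 + 12^2 = 302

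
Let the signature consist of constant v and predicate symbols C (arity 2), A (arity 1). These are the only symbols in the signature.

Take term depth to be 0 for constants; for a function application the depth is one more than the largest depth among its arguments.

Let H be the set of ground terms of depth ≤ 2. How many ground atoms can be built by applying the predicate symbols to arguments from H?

First count ground terms of depth ≤ 2.
With no function symbols every ground term is a constant, so there is exactly 1 ground term at every depth bound.
N_0 = 1
N_1 = 1
N_2 = 1
So |H| = 1.
A ground atom is a predicate applied to a tuple of terms from H, so the count is the sum over predicates of |H|^arity:
  C: 1^2 = 1;  A: 1
Total ground atoms: 1 + 1 = 2.

2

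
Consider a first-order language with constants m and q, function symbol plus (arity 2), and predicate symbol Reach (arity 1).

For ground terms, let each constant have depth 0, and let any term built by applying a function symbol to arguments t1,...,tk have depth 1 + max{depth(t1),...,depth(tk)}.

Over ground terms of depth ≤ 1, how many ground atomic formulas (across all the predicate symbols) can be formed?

First count ground terms of depth ≤ 1.
Let N_k = |{terms of depth ≤ k}|. Then N_0 = 2 and N_k = 2 + N_{k-1}^2 for k ≥ 1 (one summand per function symbol, arity giving the exponent).
N_0 = 2
N_1 = 2 + 2^2 = 6
So |H| = 6.
Each predicate of arity r yields |H|^r ground atoms (one per choice of an r-tuple from H):
  Reach: 6
Total ground atoms: 6.

6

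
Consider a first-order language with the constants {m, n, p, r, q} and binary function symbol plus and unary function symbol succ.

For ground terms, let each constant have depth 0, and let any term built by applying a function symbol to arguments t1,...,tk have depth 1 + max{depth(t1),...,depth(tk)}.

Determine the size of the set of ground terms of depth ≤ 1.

35

Let N_k count ground terms of depth at most k. Each non-constant term of depth ≤ k is some function symbol applied to depth-≤(k−1) arguments, giving N_k = 5 + N_{k-1}^2 + N_{k-1}.
N_0 = 5
N_1 = 5 + 5^2 + 5 = 35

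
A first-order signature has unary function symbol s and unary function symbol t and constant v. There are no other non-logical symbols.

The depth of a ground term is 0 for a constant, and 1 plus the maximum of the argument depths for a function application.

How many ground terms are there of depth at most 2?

Let N_k count ground terms of depth at most k. Each non-constant term of depth ≤ k is some function symbol applied to depth-≤(k−1) arguments, giving N_k = 1 + N_{k-1} + N_{k-1}.
N_0 = 1
N_1 = 1 + 1 + 1 = 3
N_2 = 1 + 3 + 3 = 7
Explicitly: v, s(v), s(s(v)), s(t(v)), t(v), t(s(v)), t(t(v)).

7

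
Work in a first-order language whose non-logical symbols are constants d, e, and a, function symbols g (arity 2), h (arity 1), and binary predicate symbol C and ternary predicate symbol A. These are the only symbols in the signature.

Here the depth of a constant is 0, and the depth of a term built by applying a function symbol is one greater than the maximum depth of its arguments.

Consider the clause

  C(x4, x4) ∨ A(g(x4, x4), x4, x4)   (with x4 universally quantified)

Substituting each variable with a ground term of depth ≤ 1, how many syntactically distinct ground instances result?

Ground terms of depth ≤ 1:
  Count level by level. With function symbols g/2, h/1, the terms of depth ≤ k are the 3 constants together with each function applied to depth-≤(k−1) tuples, so N_k = 3 + N_{k-1}^2 + N_{k-1}.
  N_0 = 3
  N_1 = 3 + 3^2 + 3 = 15
So there are 15 ground terms available for substitution.
The body mentions the single quantified variable x4; since ground terms form a free algebra, no two substitutions collapse to the same formula.
Number of ground instances = 15.

15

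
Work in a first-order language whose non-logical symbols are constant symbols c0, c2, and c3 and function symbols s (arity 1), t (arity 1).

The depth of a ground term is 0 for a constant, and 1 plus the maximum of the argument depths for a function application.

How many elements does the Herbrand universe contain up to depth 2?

Let N_k = |{terms of depth ≤ k}|. Then N_0 = 3 and N_k = 3 + N_{k-1} + N_{k-1} for k ≥ 1 (one summand per function symbol, arity giving the exponent).
N_0 = 3
N_1 = 3 + 3 + 3 = 9
N_2 = 3 + 9 + 9 = 21

21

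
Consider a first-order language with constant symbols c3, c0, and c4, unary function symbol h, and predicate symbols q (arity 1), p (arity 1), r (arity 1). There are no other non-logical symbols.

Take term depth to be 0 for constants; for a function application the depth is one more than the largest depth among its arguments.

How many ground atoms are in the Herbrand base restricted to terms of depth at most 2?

First count ground terms of depth ≤ 2.
Write N_k for the number of ground terms of depth ≤ k. A term of depth ≤ k is either a constant or a function symbol applied to arguments of depth ≤ k−1, so N_k = 3 + N_{k-1}.
N_0 = 3
N_1 = 3 + 3 = 6
N_2 = 3 + 6 = 9
Explicitly: c3, c0, c4, h(c3), h(c0), h(c4), h(h(c3)), h(h(c0)), h(h(c4)).
So |H| = 9.
A ground atom is a predicate applied to a tuple of terms from H, so the count is the sum over predicates of |H|^arity:
  q: 9;  p: 9;  r: 9
Total ground atoms: 9 + 9 + 9 = 27.

27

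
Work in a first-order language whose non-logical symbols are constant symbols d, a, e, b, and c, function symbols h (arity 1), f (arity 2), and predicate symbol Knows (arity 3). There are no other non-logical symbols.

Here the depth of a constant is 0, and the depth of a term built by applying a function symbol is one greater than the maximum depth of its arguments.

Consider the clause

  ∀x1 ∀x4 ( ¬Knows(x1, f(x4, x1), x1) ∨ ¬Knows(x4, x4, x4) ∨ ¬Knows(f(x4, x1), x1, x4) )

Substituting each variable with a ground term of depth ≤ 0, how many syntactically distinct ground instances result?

Ground terms of depth ≤ 0:
  Let N_k count ground terms of depth at most k. Each non-constant term of depth ≤ k is some function symbol applied to depth-≤(k−1) arguments, giving N_k = 5 + N_{k-1} + N_{k-1}^2.
  N_0 = 5
So there are 5 ground terms available for substitution.
The body mentions every one of the 2 quantified variables; since ground terms form a free algebra, no two substitutions collapse to the same formula.
Number of ground instances = 5^2 = 25.

25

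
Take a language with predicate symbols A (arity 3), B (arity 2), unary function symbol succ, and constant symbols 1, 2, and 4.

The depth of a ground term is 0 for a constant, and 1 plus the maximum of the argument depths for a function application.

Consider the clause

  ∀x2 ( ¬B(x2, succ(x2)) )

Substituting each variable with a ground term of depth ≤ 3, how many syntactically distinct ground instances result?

12

Ground terms of depth ≤ 3:
  Let N_k count ground terms of depth at most k. Each non-constant term of depth ≤ k is some function symbol applied to depth-≤(k−1) arguments, giving N_k = 3 + N_{k-1}.
  N_0 = 3
  N_1 = 3 + 3 = 6
  N_2 = 3 + 6 = 9
  N_3 = 3 + 9 = 12
  Explicitly: 1, 2, 4, succ(1), succ(2), succ(4), succ(succ(1)), succ(succ(2)), succ(succ(4)), succ(succ(succ(1))), succ(succ(succ(2))), succ(succ(succ(4))).
So there are 12 ground terms available for substitution.
The clause has 1 distinct variable (x2), which appears in the body. In the free term algebra distinct substitutions yield syntactically distinct ground instances.
Number of ground instances = 12.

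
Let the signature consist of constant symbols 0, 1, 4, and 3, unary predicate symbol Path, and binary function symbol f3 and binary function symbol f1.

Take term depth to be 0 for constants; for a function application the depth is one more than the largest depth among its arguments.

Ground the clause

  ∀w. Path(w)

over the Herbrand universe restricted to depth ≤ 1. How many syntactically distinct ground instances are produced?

Ground terms of depth ≤ 1:
  Let N_k count ground terms of depth at most k. Each non-constant term of depth ≤ k is some function symbol applied to depth-≤(k−1) arguments, giving N_k = 4 + N_{k-1}^2 + N_{k-1}^2.
  N_0 = 4
  N_1 = 4 + 4^2 + 4^2 = 36
So there are 36 ground terms available for substitution.
The clause has 1 distinct variable (w), which appears in the body. In the free term algebra distinct substitutions yield syntactically distinct ground instances.
Number of ground instances = 36.

36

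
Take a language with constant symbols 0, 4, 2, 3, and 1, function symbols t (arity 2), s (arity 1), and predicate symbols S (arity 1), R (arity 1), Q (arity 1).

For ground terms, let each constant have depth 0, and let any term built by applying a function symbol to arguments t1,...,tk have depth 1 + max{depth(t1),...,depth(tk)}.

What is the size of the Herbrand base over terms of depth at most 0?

First count ground terms of depth ≤ 0.
Let N_k count ground terms of depth at most k. Each non-constant term of depth ≤ k is some function symbol applied to depth-≤(k−1) arguments, giving N_k = 5 + N_{k-1}^2 + N_{k-1}.
N_0 = 5
Explicitly: 0, 4, 2, 3, 1.
So |H| = 5.
For each predicate symbol, the number of ground atoms is |H| raised to its arity; summing:
  S: 5;  R: 5;  Q: 5
Total ground atoms: 5 + 5 + 5 = 15.

15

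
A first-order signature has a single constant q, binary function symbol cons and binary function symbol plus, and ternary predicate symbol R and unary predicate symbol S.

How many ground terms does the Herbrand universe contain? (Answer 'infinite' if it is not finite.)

The signature has at least one function symbol (cons, arity 2) and at least one constant (q).
Iterating cons gives infinitely many distinct ground terms: q, cons(q, q), cons(cons(q, q), cons(q, q)), ...
So the Herbrand universe is infinite.

infinite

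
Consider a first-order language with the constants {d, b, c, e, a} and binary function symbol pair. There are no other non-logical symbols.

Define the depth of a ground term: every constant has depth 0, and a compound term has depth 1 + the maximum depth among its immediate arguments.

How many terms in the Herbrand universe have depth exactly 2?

Count level by level. With function symbols pair/2, the terms of depth ≤ k are the 5 constants together with each function applied to depth-≤(k−1) tuples, so N_k = 5 + N_{k-1}^2.
N_0 = 5
N_1 = 5 + 5^2 = 30
N_2 = 5 + 30^2 = 905
Terms of depth exactly 2: N_2 − N_1 = 905 − 30 = 875.

875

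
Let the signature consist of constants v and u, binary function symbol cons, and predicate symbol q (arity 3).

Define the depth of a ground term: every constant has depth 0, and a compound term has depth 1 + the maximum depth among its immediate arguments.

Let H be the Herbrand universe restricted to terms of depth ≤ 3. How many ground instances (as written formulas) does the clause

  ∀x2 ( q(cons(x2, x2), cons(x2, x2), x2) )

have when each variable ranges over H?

1446

Ground terms of depth ≤ 3:
  Let N_k = |{terms of depth ≤ k}|. Then N_0 = 2 and N_k = 2 + N_{k-1}^2 for k ≥ 1 (one summand per function symbol, arity giving the exponent).
  N_0 = 2
  N_1 = 2 + 2^2 = 6
  N_2 = 2 + 6^2 = 38
  N_3 = 2 + 38^2 = 1446
So there are 1446 ground terms available for substitution.
There is 1 variable to instantiate (x2),  occurring in at least one literal, so different choices give different ground instances.
Number of ground instances = 1446.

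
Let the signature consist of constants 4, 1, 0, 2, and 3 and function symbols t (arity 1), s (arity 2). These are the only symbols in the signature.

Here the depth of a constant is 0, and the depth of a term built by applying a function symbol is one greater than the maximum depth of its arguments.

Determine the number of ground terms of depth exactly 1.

Let N_k = |{terms of depth ≤ k}|. Then N_0 = 5 and N_k = 5 + N_{k-1} + N_{k-1}^2 for k ≥ 1 (one summand per function symbol, arity giving the exponent).
N_0 = 5
N_1 = 5 + 5 + 5^2 = 35
Terms of depth exactly 1: N_1 − N_0 = 35 − 5 = 30.

30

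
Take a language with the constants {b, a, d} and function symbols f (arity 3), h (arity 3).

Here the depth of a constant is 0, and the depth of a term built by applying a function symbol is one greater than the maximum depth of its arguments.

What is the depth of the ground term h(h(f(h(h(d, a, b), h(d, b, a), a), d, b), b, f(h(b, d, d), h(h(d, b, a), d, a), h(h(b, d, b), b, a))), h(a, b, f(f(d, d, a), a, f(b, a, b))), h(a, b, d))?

depth(h(d, a, b)) = 1 + max(0, 0, 0) = 1
depth(h(d, b, a)) = 1 + max(0, 0, 0) = 1
depth(h(h(d, a, b), h(d, b, a), a)) = 1 + max(1, 1, 0) = 2
depth(f(h(h(d, a, b), h(d, b, a), a), d, b)) = 1 + max(2, 0, 0) = 3
depth(h(b, d, d)) = 1 + max(0, 0, 0) = 1
depth(h(h(d, b, a), d, a)) = 1 + max(1, 0, 0) = 2
depth(h(b, d, b)) = 1 + max(0, 0, 0) = 1
depth(h(h(b, d, b), b, a)) = 1 + max(1, 0, 0) = 2
depth(f(h(b, d, d), h(h(d, b, a), d, a), h(h(b, d, b), b, a))) = 1 + max(1, 2, 2) = 3
depth(h(f(h(h(d, a, b), h(d, b, a), a), d, b), b, f(h(b, d, d), h(h(d, b, a), d, a), h(h(b, d, b), b, a)))) = 1 + max(3, 0, 3) = 4
depth(f(d, d, a)) = 1 + max(0, 0, 0) = 1
depth(f(b, a, b)) = 1 + max(0, 0, 0) = 1
depth(f(f(d, d, a), a, f(b, a, b))) = 1 + max(1, 0, 1) = 2
depth(h(a, b, f(f(d, d, a), a, f(b, a, b)))) = 1 + max(0, 0, 2) = 3
depth(h(a, b, d)) = 1 + max(0, 0, 0) = 1
depth(h(h(f(h(h(d, a, b), h(d, b, a), a), d, b), b, f(h(b, d, d), h(h(d, b, a), d, a), h(h(b, d, b), b, a))), h(a, b, f(f(d, d, a), a, f(b, a, b))), h(a, b, d))) = 1 + max(4, 3, 1) = 5

5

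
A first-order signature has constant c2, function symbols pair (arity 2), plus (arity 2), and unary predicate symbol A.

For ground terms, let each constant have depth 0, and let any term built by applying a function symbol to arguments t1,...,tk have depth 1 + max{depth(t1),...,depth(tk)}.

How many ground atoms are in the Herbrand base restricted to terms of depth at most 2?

First count ground terms of depth ≤ 2.
Let N_k count ground terms of depth at most k. Each non-constant term of depth ≤ k is some function symbol applied to depth-≤(k−1) arguments, giving N_k = 1 + N_{k-1}^2 + N_{k-1}^2.
N_0 = 1
N_1 = 1 + 1^2 + 1^2 = 3
N_2 = 1 + 3^2 + 3^2 = 19
So |H| = 19.
Ground atoms are formed by filling each argument slot of a predicate with a term from H, so an r-ary predicate gives |H|^r atoms:
  A: 19
Total ground atoms: 19.

19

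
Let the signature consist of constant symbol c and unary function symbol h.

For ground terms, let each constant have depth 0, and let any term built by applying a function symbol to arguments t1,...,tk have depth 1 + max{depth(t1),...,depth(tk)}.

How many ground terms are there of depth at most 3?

4

Let N_k count ground terms of depth at most k. Each non-constant term of depth ≤ k is some function symbol applied to depth-≤(k−1) arguments, giving N_k = 1 + N_{k-1}.
N_0 = 1
N_1 = 1 + 1 = 2
N_2 = 1 + 2 = 3
N_3 = 1 + 3 = 4
Explicitly: c, h(c), h(h(c)), h(h(h(c))).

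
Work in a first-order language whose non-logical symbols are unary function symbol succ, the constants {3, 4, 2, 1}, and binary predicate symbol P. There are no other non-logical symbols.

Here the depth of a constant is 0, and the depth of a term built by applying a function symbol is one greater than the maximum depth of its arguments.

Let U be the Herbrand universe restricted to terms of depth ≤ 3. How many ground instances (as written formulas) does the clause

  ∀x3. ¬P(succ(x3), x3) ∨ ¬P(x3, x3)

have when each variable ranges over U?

Ground terms of depth ≤ 3:
  Write N_k for the number of ground terms of depth ≤ k. A term of depth ≤ k is either a constant or a function symbol applied to arguments of depth ≤ k−1, so N_k = 4 + N_{k-1}.
  N_0 = 4
  N_1 = 4 + 4 = 8
  N_2 = 4 + 8 = 12
  N_3 = 4 + 12 = 16
So there are 16 ground terms available for substitution.
There is 1 variable to instantiate (x3),  occurring in at least one literal, so different choices give different ground instances.
Number of ground instances = 16.

16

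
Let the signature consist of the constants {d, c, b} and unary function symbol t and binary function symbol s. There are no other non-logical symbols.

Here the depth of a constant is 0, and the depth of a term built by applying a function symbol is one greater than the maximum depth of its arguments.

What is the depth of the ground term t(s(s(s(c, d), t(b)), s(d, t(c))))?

depth(s(c, d)) = 1 + max(0, 0) = 1
depth(t(b)) = 1 + depth(b) = 1 + 0 = 1
depth(s(s(c, d), t(b))) = 1 + max(1, 1) = 2
depth(t(c)) = 1 + depth(c) = 1 + 0 = 1
depth(s(d, t(c))) = 1 + max(0, 1) = 2
depth(s(s(s(c, d), t(b)), s(d, t(c)))) = 1 + max(2, 2) = 3
depth(t(s(s(s(c, d), t(b)), s(d, t(c))))) = 1 + depth(s(s(s(c, d), t(b)), s(d, t(c)))) = 1 + 3 = 4

4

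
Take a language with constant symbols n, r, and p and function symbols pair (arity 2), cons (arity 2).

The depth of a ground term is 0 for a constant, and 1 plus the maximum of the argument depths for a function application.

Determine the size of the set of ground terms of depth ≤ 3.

Write N_k for the number of ground terms of depth ≤ k. A term of depth ≤ k is either a constant or a function symbol applied to arguments of depth ≤ k−1, so N_k = 3 + N_{k-1}^2 + N_{k-1}^2.
N_0 = 3
N_1 = 3 + 3^2 + 3^2 = 21
N_2 = 3 + 21^2 + 21^2 = 885
N_3 = 3 + 885^2 + 885^2 = 1566453

1566453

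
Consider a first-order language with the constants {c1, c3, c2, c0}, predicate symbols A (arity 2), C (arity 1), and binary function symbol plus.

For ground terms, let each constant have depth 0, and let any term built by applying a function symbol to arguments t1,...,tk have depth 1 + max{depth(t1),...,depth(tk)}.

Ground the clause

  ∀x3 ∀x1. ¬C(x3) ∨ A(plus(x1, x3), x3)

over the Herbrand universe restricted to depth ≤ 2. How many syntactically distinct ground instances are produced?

163216

Ground terms of depth ≤ 2:
  Count level by level. With function symbols plus/2, the terms of depth ≤ k are the 4 constants together with each function applied to depth-≤(k−1) tuples, so N_k = 4 + N_{k-1}^2.
  N_0 = 4
  N_1 = 4 + 4^2 = 20
  N_2 = 4 + 20^2 = 404
So there are 404 ground terms available for substitution.
The body mentions every one of the 2 quantified variables; since ground terms form a free algebra, no two substitutions collapse to the same formula.
Number of ground instances = 404^2 = 163216.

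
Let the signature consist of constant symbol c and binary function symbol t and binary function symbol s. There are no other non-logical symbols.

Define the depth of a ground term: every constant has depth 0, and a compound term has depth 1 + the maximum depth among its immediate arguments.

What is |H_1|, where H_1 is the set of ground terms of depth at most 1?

Write N_k for the number of ground terms of depth ≤ k. A term of depth ≤ k is either a constant or a function symbol applied to arguments of depth ≤ k−1, so N_k = 1 + N_{k-1}^2 + N_{k-1}^2.
N_0 = 1
N_1 = 1 + 1^2 + 1^2 = 3
Explicitly: c, t(c, c), s(c, c).

3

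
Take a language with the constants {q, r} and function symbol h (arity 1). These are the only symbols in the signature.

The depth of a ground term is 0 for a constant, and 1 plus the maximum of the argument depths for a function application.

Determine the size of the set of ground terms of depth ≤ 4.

If N_k denotes the number of depth-≤k ground terms, the 2 constants give N_0 = 2, and each function symbol of arity r contributes N_{k-1}^r new terms at level k: N_k = 2 + N_{k-1}.
N_0 = 2
N_1 = 2 + 2 = 4
N_2 = 2 + 4 = 6
N_3 = 2 + 6 = 8
N_4 = 2 + 8 = 10
Explicitly: q, r, h(q), h(r), h(h(q)), h(h(r)), h(h(h(q))), h(h(h(r))), h(h(h(h(q)))), h(h(h(h(r)))).

10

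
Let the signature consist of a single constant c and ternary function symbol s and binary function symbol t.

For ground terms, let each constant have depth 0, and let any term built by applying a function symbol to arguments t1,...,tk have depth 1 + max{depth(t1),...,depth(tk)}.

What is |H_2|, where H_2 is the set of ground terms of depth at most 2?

Count level by level. With function symbols s/3, t/2, the terms of depth ≤ k are the 1 constant together with each function applied to depth-≤(k−1) tuples, so N_k = 1 + N_{k-1}^3 + N_{k-1}^2.
N_0 = 1
N_1 = 1 + 1^3 + 1^2 = 3
N_2 = 1 + 3^3 + 3^2 = 37

37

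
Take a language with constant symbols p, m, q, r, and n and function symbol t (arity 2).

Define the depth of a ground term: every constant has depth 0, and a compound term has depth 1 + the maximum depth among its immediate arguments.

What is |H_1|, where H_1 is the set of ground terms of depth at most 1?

30

Count level by level. With function symbols t/2, the terms of depth ≤ k are the 5 constants together with each function applied to depth-≤(k−1) tuples, so N_k = 5 + N_{k-1}^2.
N_0 = 5
N_1 = 5 + 5^2 = 30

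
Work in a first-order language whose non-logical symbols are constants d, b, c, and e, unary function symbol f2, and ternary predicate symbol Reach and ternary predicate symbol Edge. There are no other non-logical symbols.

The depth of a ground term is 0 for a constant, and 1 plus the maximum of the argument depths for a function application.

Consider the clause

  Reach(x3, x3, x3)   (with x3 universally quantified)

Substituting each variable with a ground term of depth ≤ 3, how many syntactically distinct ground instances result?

Ground terms of depth ≤ 3:
  Count level by level. With function symbols f2/1, the terms of depth ≤ k are the 4 constants together with each function applied to depth-≤(k−1) tuples, so N_k = 4 + N_{k-1}.
  N_0 = 4
  N_1 = 4 + 4 = 8
  N_2 = 4 + 8 = 12
  N_3 = 4 + 12 = 16
So there are 16 ground terms available for substitution.
There is 1 variable to instantiate (x3),  occurring in at least one literal, so different choices give different ground instances.
Number of ground instances = 16.

16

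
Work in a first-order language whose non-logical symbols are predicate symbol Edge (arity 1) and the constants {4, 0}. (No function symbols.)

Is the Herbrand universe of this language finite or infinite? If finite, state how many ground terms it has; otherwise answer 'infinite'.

2

There are no function symbols, so every ground term is one of the 2 constants.
The Herbrand universe is {4, 0}, which is finite with 2 elements.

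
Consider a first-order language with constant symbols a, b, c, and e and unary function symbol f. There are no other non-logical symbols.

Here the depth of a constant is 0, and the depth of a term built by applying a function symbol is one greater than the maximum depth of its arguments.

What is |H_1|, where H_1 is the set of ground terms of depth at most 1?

8

Count level by level. With function symbols f/1, the terms of depth ≤ k are the 4 constants together with each function applied to depth-≤(k−1) tuples, so N_k = 4 + N_{k-1}.
N_0 = 4
N_1 = 4 + 4 = 8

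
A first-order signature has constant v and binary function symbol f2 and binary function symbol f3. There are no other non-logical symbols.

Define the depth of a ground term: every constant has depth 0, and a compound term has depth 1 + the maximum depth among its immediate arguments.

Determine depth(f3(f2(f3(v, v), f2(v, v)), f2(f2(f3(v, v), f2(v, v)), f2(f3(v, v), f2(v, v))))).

depth(f3(v, v)) = 1 + max(0, 0) = 1
depth(f2(v, v)) = 1 + max(0, 0) = 1
depth(f2(f3(v, v), f2(v, v))) = 1 + max(1, 1) = 2
depth(f2(f2(f3(v, v), f2(v, v)), f2(f3(v, v), f2(v, v)))) = 1 + max(2, 2) = 3
depth(f3(f2(f3(v, v), f2(v, v)), f2(f2(f3(v, v), f2(v, v)), f2(f3(v, v), f2(v, v))))) = 1 + max(2, 3) = 4

4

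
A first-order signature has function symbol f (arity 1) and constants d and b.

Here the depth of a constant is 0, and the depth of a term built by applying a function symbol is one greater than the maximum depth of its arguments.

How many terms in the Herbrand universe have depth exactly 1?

2

Let N_k count ground terms of depth at most k. Each non-constant term of depth ≤ k is some function symbol applied to depth-≤(k−1) arguments, giving N_k = 2 + N_{k-1}.
N_0 = 2
N_1 = 2 + 2 = 4
Terms of depth exactly 1: N_1 − N_0 = 4 − 2 = 2.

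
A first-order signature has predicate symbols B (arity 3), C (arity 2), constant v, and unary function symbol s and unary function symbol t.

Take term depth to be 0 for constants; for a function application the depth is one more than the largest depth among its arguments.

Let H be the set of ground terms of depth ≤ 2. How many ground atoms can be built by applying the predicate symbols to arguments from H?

392

First count ground terms of depth ≤ 2.
Write N_k for the number of ground terms of depth ≤ k. A term of depth ≤ k is either a constant or a function symbol applied to arguments of depth ≤ k−1, so N_k = 1 + N_{k-1} + N_{k-1}.
N_0 = 1
N_1 = 1 + 1 + 1 = 3
N_2 = 1 + 3 + 3 = 7
Explicitly: v, s(v), s(s(v)), s(t(v)), t(v), t(s(v)), t(t(v)).
So |H| = 7.
A ground atom is a predicate applied to a tuple of terms from H, so the count is the sum over predicates of |H|^arity:
  B: 7^3 = 343;  C: 7^2 = 49
Total ground atoms: 343 + 49 = 392.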